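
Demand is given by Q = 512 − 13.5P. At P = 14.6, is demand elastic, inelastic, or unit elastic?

inelastic

At P = 14.6, Q = 314.9.
dQ/dP = −13.5.
Point elasticity E = (dQ/dP)·(P/Q) = -13.5 × 14.6/314.9 ≈ -0.626.
|E| ≈ 0.626 < 1, so demand is inelastic.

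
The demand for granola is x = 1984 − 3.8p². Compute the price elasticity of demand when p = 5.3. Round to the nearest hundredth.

-0.11

At p = 5.3, x = 1877.258.
dx/dp = −2·3.8·p = −40.28.
Point elasticity E = (dx/dp)·(p/x) = -40.28 × 5.3/1877.258 ≈ -0.11.
|E| < 1, so demand is inelastic at this price.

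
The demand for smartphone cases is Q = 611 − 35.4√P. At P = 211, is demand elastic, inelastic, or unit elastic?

elastic

At P = 211, Q = 96.7853.
dQ/dP = −35.4/(2√P) = −35.4/(2·14.5258).
Point elasticity E = (dQ/dP)·(P/Q) = -1.2185 × 211/96.7853 ≈ -2.656.
|E| ≈ 2.656 > 1, so demand is elastic.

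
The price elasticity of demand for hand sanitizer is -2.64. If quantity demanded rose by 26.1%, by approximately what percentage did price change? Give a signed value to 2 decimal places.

%ΔQ ≈ E × %ΔP ⇒ %ΔP = %ΔQ / E = (26.1%)/(-2.64) ≈ -9.89%.

-9.89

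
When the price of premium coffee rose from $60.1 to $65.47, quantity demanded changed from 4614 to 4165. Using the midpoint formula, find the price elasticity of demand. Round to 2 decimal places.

%Δq = (4165 − 4614)/[(4614 + 4165)/2] = -449/4389.5 ≈ -0.1023.
%ΔP = (65.47 − 60.1)/[(60.1 + 65.47)/2] = 5.37/62.785 ≈ 0.0855.
Arc elasticity E = %Δq/%ΔP ≈ -0.1023/0.0855 ≈ -1.20.
|E| > 1: demand is elastic over this range.

-1.20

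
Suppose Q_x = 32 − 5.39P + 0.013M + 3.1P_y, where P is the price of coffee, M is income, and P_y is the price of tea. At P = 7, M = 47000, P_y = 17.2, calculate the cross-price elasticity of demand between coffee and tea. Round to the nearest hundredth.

0.08

Q_x = 32 − 5.39(7) + 0.013(47000) + 3.1(17.2) = 32 − 37.73 + 611 + 53.32 = 658.59.
∂Q_x/∂P_y = +3.1, so E_xy = 3.1·(17.2/658.59) ≈ 0.08.
E_xy > 0: the goods are substitutes.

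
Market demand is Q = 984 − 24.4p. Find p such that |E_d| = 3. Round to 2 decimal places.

Set −bp/(a − bp) = −3 ⇒ bp = 3(a − bp) ⇒ bp(1+3) = 3·a.
p = 3·984/(24.4·4) ≈ 30.25.

30.25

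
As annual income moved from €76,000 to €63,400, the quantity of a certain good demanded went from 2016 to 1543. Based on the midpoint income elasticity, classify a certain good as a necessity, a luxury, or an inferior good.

%ΔQ = (1543 − 2016)/[(2016+1543)/2] = -473/1779.5 ≈ -0.2658.
%ΔY = (63,400 − 76,000)/[(76,000+63,400)/2] = -12600/69700 ≈ -0.1808.
E_I = %ΔQ/%ΔY ≈ 1.470.
E_I > 1: normal good (luxury).

luxury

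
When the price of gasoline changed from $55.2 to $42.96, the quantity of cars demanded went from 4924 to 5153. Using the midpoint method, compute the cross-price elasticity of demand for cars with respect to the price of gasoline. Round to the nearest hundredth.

-0.18

%ΔQ_x = (5153 − 4924)/[(4924+5153)/2] = 229/5038.5 ≈ 0.0455.
%ΔP_y = (42.96 − 55.2)/[(55.2+42.96)/2] ≈ -0.2494.
E_xy = 0.0455/-0.2494 ≈ -0.18.
E_xy < 0, so cars and gasoline are complements.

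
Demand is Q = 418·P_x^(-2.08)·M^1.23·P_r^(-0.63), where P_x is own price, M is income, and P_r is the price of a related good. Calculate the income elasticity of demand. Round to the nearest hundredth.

For a Cobb–Douglas (constant-elasticity) form Q = A·M^α·…, the elasticity with respect to M equals the exponent α at every point.
Here the exponent on M is 1.23, so the income elasticity of demand is 1.23.

1.23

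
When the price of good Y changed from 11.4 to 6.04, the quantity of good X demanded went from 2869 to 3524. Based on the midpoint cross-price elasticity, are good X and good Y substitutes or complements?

complements

%ΔQ_x = (3524 − 2869)/[(2869+3524)/2] = 655/3196.5 ≈ 0.2049.
%ΔP_y = (6.04 − 11.4)/[(11.4+6.04)/2] ≈ -0.6147.
E_xy = 0.2049/-0.6147 ≈ -0.333.
E_xy < 0, so the goods are complements.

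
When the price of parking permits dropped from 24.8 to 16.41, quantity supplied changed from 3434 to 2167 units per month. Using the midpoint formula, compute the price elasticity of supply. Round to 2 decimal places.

1.11

%Δq = (2167 − 3434)/[(3434 + 2167)/2] = -1267/2800.5 ≈ -0.4524.
%ΔP = (16.41 − 24.8)/[(24.8 + 16.41)/2] = -8.39/20.605 ≈ -0.4072.
Arc elasticity E = %Δq/%ΔP ≈ -0.4524/-0.4072 ≈ 1.11.
|E| > 1: supply is elastic over this range.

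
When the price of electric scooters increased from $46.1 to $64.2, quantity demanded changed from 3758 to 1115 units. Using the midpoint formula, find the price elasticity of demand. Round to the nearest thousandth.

%Δq = (1115 − 3758)/[(3758 + 1115)/2] = -2643/2436.5 ≈ -1.0848.
%ΔP = (64.2 − 46.1)/[(46.1 + 64.2)/2] = 18.1/55.15 ≈ 0.3282.
Arc elasticity E = %Δq/%ΔP ≈ -1.0848/0.3282 ≈ -3.305.
|E| > 1: demand is elastic over this range.

-3.305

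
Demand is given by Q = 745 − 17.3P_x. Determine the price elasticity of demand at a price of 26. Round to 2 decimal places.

-1.52

At P_x = 26, Q = 295.2.
dQ/dP_x = −17.3.
Point elasticity E = (dQ/dP_x)·(P_x/Q) = -17.3 × 26/295.2 ≈ -1.52.
|E| > 1, so demand is elastic at this price.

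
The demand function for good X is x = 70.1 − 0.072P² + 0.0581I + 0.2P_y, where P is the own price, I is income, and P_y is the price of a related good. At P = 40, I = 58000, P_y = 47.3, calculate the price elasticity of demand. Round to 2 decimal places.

x = 70.1 − 0.072(40)² + 0.0581(58000) + 0.2(47.3) = 70.1 − 115.2 + 3369.8 + 9.46 = 3334.16.
∂x/∂P = −2·0.072·P = -5.76, so E_p = -5.76·(40/3334.16) ≈ -0.07.
|E_p| < 1: demand is inelastic.

-0.07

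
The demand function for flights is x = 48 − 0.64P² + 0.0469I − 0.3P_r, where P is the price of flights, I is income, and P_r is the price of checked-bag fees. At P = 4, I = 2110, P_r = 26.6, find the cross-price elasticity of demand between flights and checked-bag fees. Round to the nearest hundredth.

x = 48 − 0.64(4)² + 0.0469(2110) − 0.3(26.6) = 48 − 10.24 + 98.959 − 7.98 = 128.739.
∂x/∂P_r = −0.3, so E_xy = -0.3·(26.6/128.739) ≈ -0.06.
E_xy < 0: the goods are complements.

-0.06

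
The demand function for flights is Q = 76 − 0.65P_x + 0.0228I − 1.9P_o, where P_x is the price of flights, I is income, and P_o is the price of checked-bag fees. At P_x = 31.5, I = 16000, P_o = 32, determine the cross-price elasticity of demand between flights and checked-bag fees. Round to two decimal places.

-0.17

Evaluating quantity at (P_x, I, P_o) gives Q = 76 − 0.65(31.5) + 0.0228(16000) − 1.9(32) = 76 − 20.475 + 364.8 − 60.8 = 359.525.
∂Q/∂P_o = −1.9, so E_xy = -1.9·(32/359.525) ≈ -0.17.
E_xy < 0: the goods are complements.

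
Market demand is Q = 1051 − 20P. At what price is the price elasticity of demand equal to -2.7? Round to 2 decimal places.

38.35

Set −bP/(a − bP) = −2.7 ⇒ bP = 2.7(a − bP) ⇒ bP(1+2.7) = 2.7·a.
P = 2.7·1051/(20·3.7) ≈ 38.35.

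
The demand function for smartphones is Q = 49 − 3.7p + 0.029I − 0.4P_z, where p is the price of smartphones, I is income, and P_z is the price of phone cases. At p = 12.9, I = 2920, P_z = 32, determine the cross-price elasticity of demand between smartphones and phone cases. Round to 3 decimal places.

Q = 49 − 3.7(12.9) + 0.029(2920) − 0.4(32) = 49 − 47.73 + 84.68 − 12.8 = 73.15.
∂Q/∂P_z = −0.4, so E_xy = -0.4·(32/73.15) ≈ -0.175.
E_xy < 0: the goods are complements.

-0.175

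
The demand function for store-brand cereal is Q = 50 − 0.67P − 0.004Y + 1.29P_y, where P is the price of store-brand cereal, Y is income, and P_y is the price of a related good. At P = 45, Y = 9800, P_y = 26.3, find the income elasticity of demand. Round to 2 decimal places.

-2.69

At the given point, Q = 50 − 0.67(45) − 0.004(9800) + 1.29(26.3) = 50 − 30.15 − 39.2 + 33.927 = 14.577.
∂Q/∂Y = −0.004, so E_I = -0.004·(9800/14.577) ≈ -2.69.
E_I < 0: inferior good.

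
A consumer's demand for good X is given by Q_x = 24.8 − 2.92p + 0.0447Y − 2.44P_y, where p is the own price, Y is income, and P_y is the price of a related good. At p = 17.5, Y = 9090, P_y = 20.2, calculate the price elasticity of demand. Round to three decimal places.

-0.155

Q_x = 24.8 − 2.92(17.5) + 0.0447(9090) − 2.44(20.2) = 24.8 − 51.1 + 406.323 − 49.288 = 330.735.
∂Q_x/∂p = −2.92, so E_p = (−2.92)·(17.5/330.735) ≈ -0.155.
|E_p| < 1: demand is inelastic.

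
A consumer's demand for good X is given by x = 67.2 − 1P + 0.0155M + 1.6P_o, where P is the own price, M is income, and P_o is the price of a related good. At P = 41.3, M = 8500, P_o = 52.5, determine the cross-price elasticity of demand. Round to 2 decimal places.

0.35

First evaluate x: 67.2 − 1(41.3) + 0.0155(8500) + 1.6(52.5) = 67.2 − 41.3 + 131.75 + 84 = 241.65.
∂x/∂P_o = +1.6, so E_xy = 1.6·(52.5/241.65) ≈ 0.35.
E_xy > 0: the goods are substitutes.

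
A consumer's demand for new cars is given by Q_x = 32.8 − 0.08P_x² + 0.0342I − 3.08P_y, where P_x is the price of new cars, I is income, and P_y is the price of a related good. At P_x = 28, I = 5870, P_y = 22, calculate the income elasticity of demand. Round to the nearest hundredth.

1.95

Q_x = 32.8 − 0.08(28)² + 0.0342(5870) − 3.08(22) = 32.8 − 62.72 + 200.754 − 67.76 = 103.074.
∂Q_x/∂I = +0.0342, so E_I = 0.0342·(5870/103.074) ≈ 1.95.
E_I > 1: normal good (luxury).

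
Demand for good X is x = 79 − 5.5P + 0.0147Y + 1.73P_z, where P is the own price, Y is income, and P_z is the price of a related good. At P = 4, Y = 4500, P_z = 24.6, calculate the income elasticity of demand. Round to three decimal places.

Substituting, x = 79 − 5.5(4) + 0.0147(4500) + 1.73(24.6) = 79 − 22 + 66.15 + 42.558 = 165.708.
∂x/∂Y = +0.0147, so E_I = 0.0147·(4500/165.708) ≈ 0.399.
E_I ∈ (0,1): normal good (necessity).

0.399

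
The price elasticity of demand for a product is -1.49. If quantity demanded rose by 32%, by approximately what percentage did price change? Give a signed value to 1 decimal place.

%ΔQ ≈ E × %ΔP ⇒ %ΔP = %ΔQ / E = (32%)/(-1.49) ≈ -21.5%.

-21.5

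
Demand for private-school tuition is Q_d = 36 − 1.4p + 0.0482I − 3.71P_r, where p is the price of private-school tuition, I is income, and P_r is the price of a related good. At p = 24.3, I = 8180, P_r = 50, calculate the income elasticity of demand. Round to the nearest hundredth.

1.87

Q_d = 36 − 1.4(24.3) + 0.0482(8180) − 3.71(50) = 36 − 34.02 + 394.276 − 185.5 = 210.756.
∂Q_d/∂I = +0.0482, so E_I = 0.0482·(8180/210.756) ≈ 1.87.
E_I > 1: normal good (luxury).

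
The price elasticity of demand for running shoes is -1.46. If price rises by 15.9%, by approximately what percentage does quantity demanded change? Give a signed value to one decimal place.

-23.2

%ΔQ ≈ E × %ΔP = (-1.46) × (15.9%) ≈ -23.2%.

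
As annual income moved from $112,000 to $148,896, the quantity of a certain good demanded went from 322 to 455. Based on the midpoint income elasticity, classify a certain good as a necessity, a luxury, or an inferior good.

luxury

%ΔQ = (455 − 322)/[(322+455)/2] = 133/388.5 ≈ 0.3423.
%ΔM = (148,896 − 112,000)/[(112,000+148,896)/2] = 36896/130448 ≈ 0.2828.
E_I = %ΔQ/%ΔM ≈ 1.210.
E_I > 1: normal good (luxury).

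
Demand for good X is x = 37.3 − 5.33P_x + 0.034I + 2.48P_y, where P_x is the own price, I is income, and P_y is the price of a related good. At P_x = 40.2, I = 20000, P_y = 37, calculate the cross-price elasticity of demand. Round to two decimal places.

0.15

At the given point, x = 37.3 − 5.33(40.2) + 0.034(20000) + 2.48(37) = 37.3 − 214.266 + 680 + 91.76 = 594.794.
∂x/∂P_y = +2.48, so E_xy = 2.48·(37/594.794) ≈ 0.15.
E_xy > 0: the goods are substitutes.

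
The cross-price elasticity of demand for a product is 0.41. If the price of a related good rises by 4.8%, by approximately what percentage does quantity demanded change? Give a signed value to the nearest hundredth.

%ΔQ ≈ E × %ΔP_y = (0.41) × (4.8%) ≈ 1.97%.

1.97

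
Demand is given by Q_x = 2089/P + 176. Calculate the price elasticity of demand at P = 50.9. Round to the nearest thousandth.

At P = 50.9, Q_x = 217.0413.
dQ_x/dP = −2089/P² = −0.8063.
Point elasticity E = (dQ_x/dP)·(P/Q_x) = -0.8063 × 50.9/217.0413 ≈ -0.189.
|E| < 1, so demand is inelastic at this price.

-0.189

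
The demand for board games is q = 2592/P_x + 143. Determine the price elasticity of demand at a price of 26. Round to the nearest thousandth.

-0.411

At P_x = 26, q = 242.6923.
dq/dP_x = −2592/P_x² = −3.8343.
Point elasticity E = (dq/dP_x)·(P_x/q) = -3.8343 × 26/242.6923 ≈ -0.411.
|E| < 1, so demand is inelastic at this price.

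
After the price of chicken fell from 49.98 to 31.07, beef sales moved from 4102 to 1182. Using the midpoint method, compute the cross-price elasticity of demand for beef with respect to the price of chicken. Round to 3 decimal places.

%ΔQ_x = (1182 − 4102)/[(4102+1182)/2] = -2920/2642 ≈ -1.1052.
%ΔP_y = (31.07 − 49.98)/[(49.98+31.07)/2] ≈ -0.4666.
E_xy = -1.1052/-0.4666 ≈ 2.369.
E_xy > 0, so beef and chicken are substitutes.

2.369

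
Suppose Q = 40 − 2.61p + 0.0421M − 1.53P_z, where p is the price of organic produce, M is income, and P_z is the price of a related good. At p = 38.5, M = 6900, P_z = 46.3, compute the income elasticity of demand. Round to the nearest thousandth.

1.825

Q = 40 − 2.61(38.5) + 0.0421(6900) − 1.53(46.3) = 40 − 100.485 + 290.49 − 70.839 = 159.166.
∂Q/∂M = +0.0421, so E_I = 0.0421·(6900/159.166) ≈ 1.825.
E_I > 1: normal good (luxury).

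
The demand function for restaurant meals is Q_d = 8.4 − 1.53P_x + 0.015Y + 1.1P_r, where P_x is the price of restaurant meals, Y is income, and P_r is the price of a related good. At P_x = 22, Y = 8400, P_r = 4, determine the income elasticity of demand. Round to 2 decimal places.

1.20

Substituting, Q_d = 8.4 − 1.53(22) + 0.015(8400) + 1.1(4) = 8.4 − 33.66 + 126 + 4.4 = 105.14.
∂Q_d/∂Y = +0.015, so E_I = 0.015·(8400/105.14) ≈ 1.20.
E_I > 1: normal good (luxury).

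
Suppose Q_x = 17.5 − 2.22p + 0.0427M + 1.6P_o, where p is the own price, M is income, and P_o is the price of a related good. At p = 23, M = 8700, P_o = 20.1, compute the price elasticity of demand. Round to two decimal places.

-0.14

Q_x = 17.5 − 2.22(23) + 0.0427(8700) + 1.6(20.1) = 17.5 − 51.06 + 371.49 + 32.16 = 370.09.
∂Q_x/∂p = −2.22, so E_p = (−2.22)·(23/370.09) ≈ -0.14.
|E_p| < 1: demand is inelastic.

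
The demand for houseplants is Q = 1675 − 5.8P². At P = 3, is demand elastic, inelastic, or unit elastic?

At P = 3, Q = 1622.8.
dQ/dP = −2·5.8·P = −34.8.
Point elasticity E = (dQ/dP)·(P/Q) = -34.8 × 3/1622.8 ≈ -0.064.
|E| ≈ 0.064 < 1, so demand is inelastic.

inelastic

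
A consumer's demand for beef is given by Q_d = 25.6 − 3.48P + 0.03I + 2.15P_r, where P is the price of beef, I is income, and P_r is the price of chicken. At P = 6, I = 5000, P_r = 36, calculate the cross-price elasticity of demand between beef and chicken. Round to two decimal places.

0.33

At the given point, Q_d = 25.6 − 3.48(6) + 0.03(5000) + 2.15(36) = 25.6 − 20.88 + 150 + 77.4 = 232.12.
∂Q_d/∂P_r = +2.15, so E_xy = 2.15·(36/232.12) ≈ 0.33.
E_xy > 0: the goods are substitutes.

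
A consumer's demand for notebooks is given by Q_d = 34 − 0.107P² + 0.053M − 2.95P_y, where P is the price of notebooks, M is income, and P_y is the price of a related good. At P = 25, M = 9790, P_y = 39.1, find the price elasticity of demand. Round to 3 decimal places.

Evaluating quantity at (P, M, P_y) gives Q_d = 34 − 0.107(25)² + 0.053(9790) − 2.95(39.1) = 34 − 66.875 + 518.87 − 115.345 = 370.65.
∂Q_d/∂P = −2·0.107·P = -5.35, so E_p = -5.35·(25/370.65) ≈ -0.361.
|E_p| < 1: demand is inelastic.

-0.361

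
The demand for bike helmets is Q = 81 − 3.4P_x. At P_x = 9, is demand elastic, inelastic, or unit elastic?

At P_x = 9, Q = 50.4.
dQ/dP_x = −3.4.
Point elasticity E = (dQ/dP_x)·(P_x/Q) = -3.4 × 9/50.4 ≈ -0.607.
|E| ≈ 0.607 < 1, so demand is inelastic.

inelastic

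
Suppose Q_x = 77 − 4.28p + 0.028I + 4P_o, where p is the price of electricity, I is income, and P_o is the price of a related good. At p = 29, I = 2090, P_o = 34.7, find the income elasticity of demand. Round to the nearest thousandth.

At the given point, Q_x = 77 − 4.28(29) + 0.028(2090) + 4(34.7) = 77 − 124.12 + 58.52 + 138.8 = 150.2.
∂Q_x/∂I = +0.028, so E_I = 0.028·(2090/150.2) ≈ 0.390.
E_I ∈ (0,1): normal good (necessity).

0.390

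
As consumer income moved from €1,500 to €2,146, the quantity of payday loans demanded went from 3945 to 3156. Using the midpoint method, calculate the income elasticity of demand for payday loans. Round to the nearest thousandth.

-0.627

%ΔQ = (3156 − 3945)/[(3945+3156)/2] = -789/3550.5 ≈ -0.2222.
%ΔI = (2,146 − 1,500)/[(1,500+2,146)/2] = 646/1823 ≈ 0.3544.
E_I = %ΔQ/%ΔI ≈ -0.627.
E_I < 0: inferior good.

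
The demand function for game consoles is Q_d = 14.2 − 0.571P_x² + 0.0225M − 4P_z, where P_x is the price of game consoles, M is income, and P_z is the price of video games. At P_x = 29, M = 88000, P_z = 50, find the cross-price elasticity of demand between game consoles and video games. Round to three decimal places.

Substituting, Q_d = 14.2 − 0.571(29)² + 0.0225(88000) − 4(50) = 14.2 − 480.211 + 1980 − 200 = 1313.989.
∂Q_d/∂P_z = −4, so E_xy = -4·(50/1313.989) ≈ -0.152.
E_xy < 0: the goods are complements.

-0.152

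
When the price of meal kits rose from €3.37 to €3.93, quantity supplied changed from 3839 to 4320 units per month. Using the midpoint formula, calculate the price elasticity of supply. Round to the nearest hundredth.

%Δq = (4320 − 3839)/[(3839 + 4320)/2] = 481/4079.5 ≈ 0.1179.
%Δp = (3.93 − 3.37)/[(3.37 + 3.93)/2] = 0.56/3.65 ≈ 0.1534.
Arc elasticity E = %Δq/%Δp ≈ 0.1179/0.1534 ≈ 0.77.
|E| < 1: supply is inelastic over this range.

0.77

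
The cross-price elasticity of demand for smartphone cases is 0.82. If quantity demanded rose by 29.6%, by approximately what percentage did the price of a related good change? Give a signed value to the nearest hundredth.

36.10

%ΔQ ≈ E × %ΔP_y ⇒ %ΔP_y = %ΔQ / E = (29.6%)/(0.82) ≈ 36.10%.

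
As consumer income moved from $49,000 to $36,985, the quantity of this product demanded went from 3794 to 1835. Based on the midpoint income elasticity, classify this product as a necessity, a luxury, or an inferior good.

luxury

%ΔQ = (1835 − 3794)/[(3794+1835)/2] = -1959/2814.5 ≈ -0.6960.
%ΔI = (36,985 − 49,000)/[(49,000+36,985)/2] = -12015/42992.5 ≈ -0.2795.
E_I = %ΔQ/%ΔI ≈ 2.491.
E_I > 1: normal good (luxury).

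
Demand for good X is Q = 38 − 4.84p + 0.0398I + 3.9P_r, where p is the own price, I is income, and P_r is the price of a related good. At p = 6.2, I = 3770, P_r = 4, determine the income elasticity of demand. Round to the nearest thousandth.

At the given point, Q = 38 − 4.84(6.2) + 0.0398(3770) + 3.9(4) = 38 − 30.008 + 150.046 + 15.6 = 173.638.
∂Q/∂I = +0.0398, so E_I = 0.0398·(3770/173.638) ≈ 0.864.
E_I ∈ (0,1): normal good (necessity).

0.864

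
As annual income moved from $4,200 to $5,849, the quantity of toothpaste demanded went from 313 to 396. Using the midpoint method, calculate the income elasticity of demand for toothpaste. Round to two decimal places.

0.71

%ΔQ = (396 − 313)/[(313+396)/2] = 83/354.5 ≈ 0.2341.
%ΔI = (5,849 − 4,200)/[(4,200+5,849)/2] = 1649/5024.5 ≈ 0.3282.
E_I = %ΔQ/%ΔI ≈ 0.71.
E_I ∈ (0,1): normal good (necessity).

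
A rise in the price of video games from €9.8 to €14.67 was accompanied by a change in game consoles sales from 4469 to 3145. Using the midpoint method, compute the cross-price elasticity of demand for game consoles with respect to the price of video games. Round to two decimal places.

%ΔQ_x = (3145 − 4469)/[(4469+3145)/2] = -1324/3807 ≈ -0.3478.
%ΔP_y = (14.67 − 9.8)/[(9.8+14.67)/2] ≈ 0.3980.
E_xy = -0.3478/0.3980 ≈ -0.87.
E_xy < 0, so game consoles and video games are complements.

-0.87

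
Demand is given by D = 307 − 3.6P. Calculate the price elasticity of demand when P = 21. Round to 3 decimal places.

At P = 21, D = 231.4.
dD/dP = −3.6.
Point elasticity E = (dD/dP)·(P/D) = -3.6 × 21/231.4 ≈ -0.327.
|E| < 1, so demand is inelastic at this price.

-0.327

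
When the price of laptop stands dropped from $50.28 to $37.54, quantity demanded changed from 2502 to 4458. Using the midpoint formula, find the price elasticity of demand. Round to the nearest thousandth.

%ΔQ = (4458 − 2502)/[(2502 + 4458)/2] = 1956/3480 ≈ 0.5621.
%ΔP = (37.54 − 50.28)/[(50.28 + 37.54)/2] = -12.74/43.91 ≈ -0.2901.
Arc elasticity E = %ΔQ/%ΔP ≈ 0.5621/-0.2901 ≈ -1.937.
|E| > 1: demand is elastic over this range.

-1.937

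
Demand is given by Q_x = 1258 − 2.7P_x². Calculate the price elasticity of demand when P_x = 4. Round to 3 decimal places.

At P_x = 4, Q_x = 1214.8.
dQ_x/dP_x = −2·2.7·P_x = −21.6.
Point elasticity E = (dQ_x/dP_x)·(P_x/Q_x) = -21.6 × 4/1214.8 ≈ -0.071.
|E| < 1, so demand is inelastic at this price.

-0.071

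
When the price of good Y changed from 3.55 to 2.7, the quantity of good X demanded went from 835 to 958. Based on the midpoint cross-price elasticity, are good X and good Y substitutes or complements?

complements

%ΔQ_x = (958 − 835)/[(835+958)/2] = 123/896.5 ≈ 0.1372.
%ΔP_y = (2.7 − 3.55)/[(3.55+2.7)/2] ≈ -0.2720.
E_xy = 0.1372/-0.2720 ≈ -0.504.
E_xy < 0, so the goods are complements.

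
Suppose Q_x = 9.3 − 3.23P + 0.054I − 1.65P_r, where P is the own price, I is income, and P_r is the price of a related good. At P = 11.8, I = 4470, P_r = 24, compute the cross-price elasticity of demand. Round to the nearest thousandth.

Substituting, Q_x = 9.3 − 3.23(11.8) + 0.054(4470) − 1.65(24) = 9.3 − 38.114 + 241.38 − 39.6 = 172.966.
∂Q_x/∂P_r = −1.65, so E_xy = -1.65·(24/172.966) ≈ -0.229.
E_xy < 0: the goods are complements.

-0.229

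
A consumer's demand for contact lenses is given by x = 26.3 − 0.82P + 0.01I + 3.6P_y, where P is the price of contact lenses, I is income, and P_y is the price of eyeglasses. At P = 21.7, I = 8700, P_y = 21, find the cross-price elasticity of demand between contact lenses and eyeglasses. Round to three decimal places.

0.442

First evaluate x: 26.3 − 0.82(21.7) + 0.01(8700) + 3.6(21) = 26.3 − 17.794 + 87 + 75.6 = 171.106.
∂x/∂P_y = +3.6, so E_xy = 3.6·(21/171.106) ≈ 0.442.
E_xy > 0: the goods are substitutes.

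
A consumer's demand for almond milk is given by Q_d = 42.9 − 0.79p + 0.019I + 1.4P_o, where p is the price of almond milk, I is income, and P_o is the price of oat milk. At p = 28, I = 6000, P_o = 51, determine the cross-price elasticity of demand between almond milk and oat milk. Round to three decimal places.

0.346

First evaluate Q_d: 42.9 − 0.79(28) + 0.019(6000) + 1.4(51) = 42.9 − 22.12 + 114 + 71.4 = 206.18.
∂Q_d/∂P_o = +1.4, so E_xy = 1.4·(51/206.18) ≈ 0.346.
E_xy > 0: the goods are substitutes.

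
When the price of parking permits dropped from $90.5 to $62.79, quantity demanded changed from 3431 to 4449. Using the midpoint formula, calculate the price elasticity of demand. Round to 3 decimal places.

-0.715

%ΔQ = (4449 − 3431)/[(3431 + 4449)/2] = 1018/3940 ≈ 0.2584.
%Δp = (62.79 − 90.5)/[(90.5 + 62.79)/2] = -27.71/76.645 ≈ -0.3615.
Arc elasticity E = %ΔQ/%Δp ≈ 0.2584/-0.3615 ≈ -0.715.
|E| < 1: demand is inelastic over this range.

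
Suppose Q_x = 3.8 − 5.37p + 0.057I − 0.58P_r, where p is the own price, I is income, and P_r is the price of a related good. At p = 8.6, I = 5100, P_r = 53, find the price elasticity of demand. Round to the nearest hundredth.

Evaluating quantity at (p, I, P_r) gives Q_x = 3.8 − 5.37(8.6) + 0.057(5100) − 0.58(53) = 3.8 − 46.182 + 290.7 − 30.74 = 217.578.
∂Q_x/∂p = −5.37, so E_p = (−5.37)·(8.6/217.578) ≈ -0.21.
|E_p| < 1: demand is inelastic.

-0.21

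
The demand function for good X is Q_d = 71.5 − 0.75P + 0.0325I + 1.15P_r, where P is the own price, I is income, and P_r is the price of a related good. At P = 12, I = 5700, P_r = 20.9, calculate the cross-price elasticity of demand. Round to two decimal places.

0.09

Evaluating quantity at (P, I, P_r) gives Q_d = 71.5 − 0.75(12) + 0.0325(5700) + 1.15(20.9) = 71.5 − 9 + 185.25 + 24.035 = 271.785.
∂Q_d/∂P_r = +1.15, so E_xy = 1.15·(20.9/271.785) ≈ 0.09.
E_xy > 0: the goods are substitutes.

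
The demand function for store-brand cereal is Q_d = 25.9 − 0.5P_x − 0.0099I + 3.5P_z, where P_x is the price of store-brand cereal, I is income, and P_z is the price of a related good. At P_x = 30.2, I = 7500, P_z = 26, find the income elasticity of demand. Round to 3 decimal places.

Substituting, Q_d = 25.9 − 0.5(30.2) − 0.0099(7500) + 3.5(26) = 25.9 − 15.1 − 74.25 + 91 = 27.55.
∂Q_d/∂I = −0.0099, so E_I = -0.0099·(7500/27.55) ≈ -2.695.
E_I < 0: inferior good.

-2.695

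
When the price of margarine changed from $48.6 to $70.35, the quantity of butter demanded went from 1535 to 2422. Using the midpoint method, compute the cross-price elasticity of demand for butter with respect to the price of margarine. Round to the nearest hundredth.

1.23

%ΔQ_x = (2422 − 1535)/[(1535+2422)/2] = 887/1978.5 ≈ 0.4483.
%ΔP_y = (70.35 − 48.6)/[(48.6+70.35)/2] ≈ 0.3657.
E_xy = 0.4483/0.3657 ≈ 1.23.
E_xy > 0, so butter and margarine are substitutes.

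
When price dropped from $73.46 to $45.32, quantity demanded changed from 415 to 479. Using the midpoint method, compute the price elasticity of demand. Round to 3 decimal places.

-0.302

%ΔQ = (479 − 415)/[(415 + 479)/2] = 64/447 ≈ 0.1432.
%Δp = (45.32 − 73.46)/[(73.46 + 45.32)/2] = -28.14/59.39 ≈ -0.4738.
Arc elasticity E = %ΔQ/%Δp ≈ 0.1432/-0.4738 ≈ -0.302.
|E| < 1: demand is inelastic over this range.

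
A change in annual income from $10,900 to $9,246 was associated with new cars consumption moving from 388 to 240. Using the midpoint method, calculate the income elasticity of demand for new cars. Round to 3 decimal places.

2.870

%ΔQ = (240 − 388)/[(388+240)/2] = -148/314 ≈ -0.4713.
%ΔI = (9,246 − 10,900)/[(10,900+9,246)/2] = -1654/10073 ≈ -0.1642.
E_I = %ΔQ/%ΔI ≈ 2.870.
E_I > 1: normal good (luxury).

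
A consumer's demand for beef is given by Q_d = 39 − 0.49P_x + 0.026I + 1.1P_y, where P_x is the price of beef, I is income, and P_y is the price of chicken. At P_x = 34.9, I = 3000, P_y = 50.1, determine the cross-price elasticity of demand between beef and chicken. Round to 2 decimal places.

0.36

Q_d = 39 − 0.49(34.9) + 0.026(3000) + 1.1(50.1) = 39 − 17.101 + 78 + 55.11 = 155.009.
∂Q_d/∂P_y = +1.1, so E_xy = 1.1·(50.1/155.009) ≈ 0.36.
E_xy > 0: the goods are substitutes.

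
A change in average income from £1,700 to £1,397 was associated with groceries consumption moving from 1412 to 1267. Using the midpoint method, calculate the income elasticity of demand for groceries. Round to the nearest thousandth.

%ΔQ = (1267 − 1412)/[(1412+1267)/2] = -145/1339.5 ≈ -0.1082.
%ΔY = (1,397 − 1,700)/[(1,700+1,397)/2] = -303/1548.5 ≈ -0.1957.
E_I = %ΔQ/%ΔY ≈ 0.553.
E_I ∈ (0,1): normal good (necessity).

0.553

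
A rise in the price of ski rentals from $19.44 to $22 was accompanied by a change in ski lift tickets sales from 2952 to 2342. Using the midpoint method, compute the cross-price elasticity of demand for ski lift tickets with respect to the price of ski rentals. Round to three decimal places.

%ΔQ_x = (2342 − 2952)/[(2952+2342)/2] = -610/2647 ≈ -0.2304.
%ΔP_y = (22 − 19.44)/[(19.44+22)/2] ≈ 0.1236.
E_xy = -0.2304/0.1236 ≈ -1.865.
E_xy < 0, so ski lift tickets and ski rentals are complements.

-1.865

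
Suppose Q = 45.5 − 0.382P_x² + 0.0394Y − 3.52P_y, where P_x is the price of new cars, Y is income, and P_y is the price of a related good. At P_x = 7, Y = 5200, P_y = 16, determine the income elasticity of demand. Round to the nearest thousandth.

At the given point, Q = 45.5 − 0.382(7)² + 0.0394(5200) − 3.52(16) = 45.5 − 18.718 + 204.88 − 56.32 = 175.342.
∂Q/∂Y = +0.0394, so E_I = 0.0394·(5200/175.342) ≈ 1.168.
E_I > 1: normal good (luxury).

1.168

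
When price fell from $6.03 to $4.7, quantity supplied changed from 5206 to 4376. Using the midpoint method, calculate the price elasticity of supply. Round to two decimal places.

%ΔQ = (4376 − 5206)/[(5206 + 4376)/2] = -830/4791 ≈ -0.1732.
%Δp = (4.7 − 6.03)/[(6.03 + 4.7)/2] = -1.33/5.365 ≈ -0.2479.
Arc elasticity E = %ΔQ/%Δp ≈ -0.1732/-0.2479 ≈ 0.70.
|E| < 1: supply is inelastic over this range.

0.70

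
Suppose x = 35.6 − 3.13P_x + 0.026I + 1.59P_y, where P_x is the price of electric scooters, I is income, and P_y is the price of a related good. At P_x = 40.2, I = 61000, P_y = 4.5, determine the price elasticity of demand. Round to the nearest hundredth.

Substituting, x = 35.6 − 3.13(40.2) + 0.026(61000) + 1.59(4.5) = 35.6 − 125.826 + 1586 + 7.155 = 1502.929.
∂x/∂P_x = −3.13, so E_p = (−3.13)·(40.2/1502.929) ≈ -0.08.
|E_p| < 1: demand is inelastic.

-0.08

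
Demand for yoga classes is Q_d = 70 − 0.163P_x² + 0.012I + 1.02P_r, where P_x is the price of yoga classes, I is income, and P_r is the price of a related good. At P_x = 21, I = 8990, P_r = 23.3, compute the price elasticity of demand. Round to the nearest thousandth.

At the given point, Q_d = 70 − 0.163(21)² + 0.012(8990) + 1.02(23.3) = 70 − 71.883 + 107.88 + 23.766 = 129.763.
∂Q_d/∂P_x = −2·0.163·P_x = -6.846, so E_p = -6.846·(21/129.763) ≈ -1.108.
|E_p| > 1: demand is elastic.

-1.108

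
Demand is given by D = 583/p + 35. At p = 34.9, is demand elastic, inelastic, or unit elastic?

At p = 34.9, D = 51.7049.
dD/dp = −583/p² = −0.4786.
Point elasticity E = (dD/dp)·(p/D) = -0.4786 × 34.9/51.7049 ≈ -0.323.
|E| ≈ 0.323 < 1, so demand is inelastic.

inelastic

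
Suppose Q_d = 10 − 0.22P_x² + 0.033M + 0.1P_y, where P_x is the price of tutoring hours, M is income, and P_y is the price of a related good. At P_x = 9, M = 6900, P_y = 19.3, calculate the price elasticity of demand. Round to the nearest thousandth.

At the given point, Q_d = 10 − 0.22(9)² + 0.033(6900) + 0.1(19.3) = 10 − 17.82 + 227.7 + 1.93 = 221.81.
∂Q_d/∂P_x = −2·0.22·P_x = -3.96, so E_p = -3.96·(9/221.81) ≈ -0.161.
|E_p| < 1: demand is inelastic.

-0.161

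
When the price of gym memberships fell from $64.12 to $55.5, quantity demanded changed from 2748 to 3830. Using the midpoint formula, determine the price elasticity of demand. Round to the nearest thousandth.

%Δq = (3830 − 2748)/[(2748 + 3830)/2] = 1082/3289 ≈ 0.3290.
%Δp = (55.5 − 64.12)/[(64.12 + 55.5)/2] = -8.62/59.81 ≈ -0.1441.
Arc elasticity E = %Δq/%Δp ≈ 0.3290/-0.1441 ≈ -2.283.
|E| > 1: demand is elastic over this range.

-2.283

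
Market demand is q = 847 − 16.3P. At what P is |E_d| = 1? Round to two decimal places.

For linear demand q = a − bP, E = −bP/(a − bP). |E| = 1 ⇒ bP = a − bP ⇒ P = a/(2b).
P = 847/(2·16.3) ≈ 25.98.

25.98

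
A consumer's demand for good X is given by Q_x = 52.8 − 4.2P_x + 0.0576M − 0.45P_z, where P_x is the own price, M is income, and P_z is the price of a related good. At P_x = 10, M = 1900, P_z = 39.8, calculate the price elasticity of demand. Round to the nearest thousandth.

Q_x = 52.8 − 4.2(10) + 0.0576(1900) − 0.45(39.8) = 52.8 − 42 + 109.44 − 17.91 = 102.33.
∂Q_x/∂P_x = −4.2, so E_p = (−4.2)·(10/102.33) ≈ -0.410.
|E_p| < 1: demand is inelastic.

-0.410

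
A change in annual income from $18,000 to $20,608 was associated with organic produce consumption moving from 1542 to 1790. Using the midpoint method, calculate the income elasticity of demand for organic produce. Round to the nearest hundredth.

%ΔQ = (1790 − 1542)/[(1542+1790)/2] = 248/1666 ≈ 0.1489.
%ΔI = (20,608 − 18,000)/[(18,000+20,608)/2] = 2608/19304 ≈ 0.1351.
E_I = %ΔQ/%ΔI ≈ 1.10.
E_I > 1: normal good (luxury).

1.10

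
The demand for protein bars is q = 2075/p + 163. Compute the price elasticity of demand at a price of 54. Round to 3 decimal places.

At p = 54, q = 201.4259.
dq/dp = −2075/p² = −0.7116.
Point elasticity E = (dq/dp)·(p/q) = -0.7116 × 54/201.4259 ≈ -0.191.
|E| < 1, so demand is inelastic at this price.

-0.191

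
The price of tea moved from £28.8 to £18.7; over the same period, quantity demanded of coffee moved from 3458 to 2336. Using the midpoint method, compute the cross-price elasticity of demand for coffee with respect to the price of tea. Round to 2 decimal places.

%ΔQ_x = (2336 − 3458)/[(3458+2336)/2] = -1122/2897 ≈ -0.3873.
%ΔP_y = (18.7 − 28.8)/[(28.8+18.7)/2] ≈ -0.4253.
E_xy = -0.3873/-0.4253 ≈ 0.91.
E_xy > 0, so coffee and tea are substitutes.

0.91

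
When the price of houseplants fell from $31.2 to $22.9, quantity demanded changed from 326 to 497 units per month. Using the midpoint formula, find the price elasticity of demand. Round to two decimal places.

%ΔQ = (497 − 326)/[(326 + 497)/2] = 171/411.5 ≈ 0.4156.
%Δp = (22.9 − 31.2)/[(31.2 + 22.9)/2] = -8.3/27.05 ≈ -0.3068.
Arc elasticity E = %ΔQ/%Δp ≈ 0.4156/-0.3068 ≈ -1.35.
|E| > 1: demand is elastic over this range.

-1.35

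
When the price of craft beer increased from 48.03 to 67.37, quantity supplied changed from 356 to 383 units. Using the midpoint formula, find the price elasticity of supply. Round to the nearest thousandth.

%ΔQ = (383 − 356)/[(356 + 383)/2] = 27/369.5 ≈ 0.0731.
%ΔP = (67.37 − 48.03)/[(48.03 + 67.37)/2] = 19.34/57.7 ≈ 0.3352.
Arc elasticity E = %ΔQ/%ΔP ≈ 0.0731/0.3352 ≈ 0.218.
|E| < 1: supply is inelastic over this range.

0.218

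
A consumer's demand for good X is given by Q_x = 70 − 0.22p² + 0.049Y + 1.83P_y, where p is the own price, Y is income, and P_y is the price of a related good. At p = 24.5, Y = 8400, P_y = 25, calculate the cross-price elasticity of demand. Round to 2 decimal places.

Q_x = 70 − 0.22(24.5)² + 0.049(8400) + 1.83(25) = 70 − 132.055 + 411.6 + 45.75 = 395.295.
∂Q_x/∂P_y = +1.83, so E_xy = 1.83·(25/395.295) ≈ 0.12.
E_xy > 0: the goods are substitutes.

0.12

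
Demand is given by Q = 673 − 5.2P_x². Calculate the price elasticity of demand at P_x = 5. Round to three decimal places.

At P_x = 5, Q = 543.
dQ/dP_x = −2·5.2·P_x = −52.
Point elasticity E = (dQ/dP_x)·(P_x/Q) = -52 × 5/543 ≈ -0.479.
|E| < 1, so demand is inelastic at this price.

-0.479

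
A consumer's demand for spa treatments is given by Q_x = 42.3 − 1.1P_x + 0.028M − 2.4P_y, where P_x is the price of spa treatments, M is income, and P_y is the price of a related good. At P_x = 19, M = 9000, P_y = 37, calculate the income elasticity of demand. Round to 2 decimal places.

1.37

Q_x = 42.3 − 1.1(19) + 0.028(9000) − 2.4(37) = 42.3 − 20.9 + 252 − 88.8 = 184.6.
∂Q_x/∂M = +0.028, so E_I = 0.028·(9000/184.6) ≈ 1.37.
E_I > 1: normal good (luxury).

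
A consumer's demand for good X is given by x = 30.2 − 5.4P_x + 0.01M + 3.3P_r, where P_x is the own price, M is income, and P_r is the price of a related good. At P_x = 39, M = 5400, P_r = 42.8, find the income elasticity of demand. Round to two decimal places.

At the given point, x = 30.2 − 5.4(39) + 0.01(5400) + 3.3(42.8) = 30.2 − 210.6 + 54 + 141.24 = 14.84.
∂x/∂M = +0.01, so E_I = 0.01·(5400/14.84) ≈ 3.64.
E_I > 1: normal good (luxury).

3.64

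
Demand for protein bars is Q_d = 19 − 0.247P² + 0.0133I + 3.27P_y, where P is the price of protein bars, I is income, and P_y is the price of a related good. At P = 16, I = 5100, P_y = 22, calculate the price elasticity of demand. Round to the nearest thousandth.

-1.324

Substituting, Q_d = 19 − 0.247(16)² + 0.0133(5100) + 3.27(22) = 19 − 63.232 + 67.83 + 71.94 = 95.538.
∂Q_d/∂P = −2·0.247·P = -7.904, so E_p = -7.904·(16/95.538) ≈ -1.324.
|E_p| > 1: demand is elastic.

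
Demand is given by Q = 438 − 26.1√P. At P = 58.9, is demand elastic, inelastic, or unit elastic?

inelastic

At P = 58.9, Q = 237.6921.
dQ/dP = −26.1/(2√P) = −26.1/(2·7.6746).
Point elasticity E = (dQ/dP)·(P/Q) = -1.7004 × 58.9/237.6921 ≈ -0.421.
|E| ≈ 0.421 < 1, so demand is inelastic.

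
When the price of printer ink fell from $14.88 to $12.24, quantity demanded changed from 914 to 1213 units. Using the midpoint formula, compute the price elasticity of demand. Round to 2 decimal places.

%ΔQ = (1213 − 914)/[(914 + 1213)/2] = 299/1063.5 ≈ 0.2811.
%ΔP = (12.24 − 14.88)/[(14.88 + 12.24)/2] = -2.64/13.56 ≈ -0.1947.
Arc elasticity E = %ΔQ/%ΔP ≈ 0.2811/-0.1947 ≈ -1.44.
|E| > 1: demand is elastic over this range.

-1.44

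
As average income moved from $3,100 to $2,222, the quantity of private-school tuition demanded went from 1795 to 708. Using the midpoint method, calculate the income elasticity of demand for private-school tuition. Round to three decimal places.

2.632

%ΔQ = (708 − 1795)/[(1795+708)/2] = -1087/1251.5 ≈ -0.8686.
%ΔM = (2,222 − 3,100)/[(3,100+2,222)/2] = -878/2661 ≈ -0.3300.
E_I = %ΔQ/%ΔM ≈ 2.632.
E_I > 1: normal good (luxury).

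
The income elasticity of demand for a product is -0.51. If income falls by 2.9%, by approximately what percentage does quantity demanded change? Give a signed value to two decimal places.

%ΔQ ≈ E × %ΔI = (-0.51) × (-2.9%) ≈ 1.48%.

1.48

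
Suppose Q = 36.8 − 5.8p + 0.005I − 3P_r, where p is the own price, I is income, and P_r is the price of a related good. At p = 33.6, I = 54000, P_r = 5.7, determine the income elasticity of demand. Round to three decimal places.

Substituting, Q = 36.8 − 5.8(33.6) + 0.005(54000) − 3(5.7) = 36.8 − 194.88 + 270 − 17.1 = 94.82.
∂Q/∂I = +0.005, so E_I = 0.005·(54000/94.82) ≈ 2.848.
E_I > 1: normal good (luxury).

2.848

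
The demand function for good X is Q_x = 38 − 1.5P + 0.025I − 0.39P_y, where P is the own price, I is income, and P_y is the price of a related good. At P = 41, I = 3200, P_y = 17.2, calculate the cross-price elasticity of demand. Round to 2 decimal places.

First evaluate Q_x: 38 − 1.5(41) + 0.025(3200) − 0.39(17.2) = 38 − 61.5 + 80 − 6.708 = 49.792.
∂Q_x/∂P_y = −0.39, so E_xy = -0.39·(17.2/49.792) ≈ -0.13.
E_xy < 0: the goods are complements.

-0.13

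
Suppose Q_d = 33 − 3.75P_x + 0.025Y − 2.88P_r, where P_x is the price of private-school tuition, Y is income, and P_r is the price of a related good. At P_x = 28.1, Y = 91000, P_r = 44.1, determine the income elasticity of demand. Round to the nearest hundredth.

1.10

First evaluate Q_d: 33 − 3.75(28.1) + 0.025(91000) − 2.88(44.1) = 33 − 105.375 + 2275 − 127.008 = 2075.617.
∂Q_d/∂Y = +0.025, so E_I = 0.025·(91000/2075.617) ≈ 1.10.
E_I > 1: normal good (luxury).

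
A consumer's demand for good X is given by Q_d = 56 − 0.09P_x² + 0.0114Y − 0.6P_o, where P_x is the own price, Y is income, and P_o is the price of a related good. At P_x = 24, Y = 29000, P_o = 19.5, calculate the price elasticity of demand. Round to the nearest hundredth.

First evaluate Q_d: 56 − 0.09(24)² + 0.0114(29000) − 0.6(19.5) = 56 − 51.84 + 330.6 − 11.7 = 323.06.
∂Q_d/∂P_x = −2·0.09·P_x = -4.32, so E_p = -4.32·(24/323.06) ≈ -0.32.
|E_p| < 1: demand is inelastic.

-0.32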